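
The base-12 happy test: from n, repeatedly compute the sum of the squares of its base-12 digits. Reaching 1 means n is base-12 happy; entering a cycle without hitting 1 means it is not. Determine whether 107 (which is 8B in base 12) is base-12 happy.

107 = (8,11)_12 → 8² + 11² = 185
185 = (1,3,5)_12 → 1² + 3² + 5² = 35
35 = (2,11)_12 → 2² + 11² = 125
125 = (10,5)_12 → 10² + 5² = 125  — 125 already seen; the sequence cycles without reaching 1.

not base-12 happy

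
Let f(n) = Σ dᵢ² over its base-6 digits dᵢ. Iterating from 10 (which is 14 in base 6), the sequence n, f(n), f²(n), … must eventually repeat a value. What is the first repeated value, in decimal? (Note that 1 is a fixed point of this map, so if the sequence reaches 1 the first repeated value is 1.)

17

10 = (1,4)_6 → 1² + 4² = 17
17 = (2,5)_6 → 2² + 5² = 29
29 = (4,5)_6 → 4² + 5² = 41
41 = (1,0,5)_6 → 1² + 0² + 5² = 26
26 = (4,2)_6 → 4² + 2² = 20
20 = (3,2)_6 → 3² + 2² = 13
13 = (2,1)_6 → 2² + 1² = 5
5 = (5)_6 → 5² = 25
25 = (4,1)_6 → 4² + 1² = 17  — 17 already appeared earlier.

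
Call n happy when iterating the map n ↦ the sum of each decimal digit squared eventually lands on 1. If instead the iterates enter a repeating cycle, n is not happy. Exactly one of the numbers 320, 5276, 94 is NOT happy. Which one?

5276

320: 320 → 13 → 10 → 1  — reaches 1 (happy)
5276: 5276 → 114 → 18 → 65 → 61 → 37 → 58 → 89 → 145 → 42 → 20 → 4 → 16 → 37  — repeats 37 (not happy)
94: 94 → 97 → 130 → 10 → 1  — reaches 1 (happy)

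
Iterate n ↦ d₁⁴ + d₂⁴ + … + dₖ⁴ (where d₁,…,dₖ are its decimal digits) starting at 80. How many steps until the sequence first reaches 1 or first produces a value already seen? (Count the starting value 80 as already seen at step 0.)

80 → 8⁴ + 0⁴ = 4096 + 0 = 4096
4096 → 4⁴ + 0⁴ + 9⁴ + 6⁴ = 256 + 0 + 6561 + 1296 = 8113
8113 → 8⁴ + 1⁴ + 1⁴ + 3⁴ = 4096 + 1 + 1 + 81 = 4179
4179 → 4⁴ + 1⁴ + 7⁴ + 9⁴ = 256 + 1 + 2401 + 6561 = 9219
9219 → 9⁴ + 2⁴ + 1⁴ + 9⁴ = 6561 + 16 + 1 + 6561 = 13139
13139 → 1⁴ + 3⁴ + 1⁴ + 3⁴ + 9⁴ = 1 + 81 + 1 + 81 + 6561 = 6725
6725 → 6⁴ + 7⁴ + 2⁴ + 5⁴ = 1296 + 2401 + 16 + 625 = 4338
4338 → 4⁴ + 3⁴ + 3⁴ + 8⁴ = 256 + 81 + 81 + 4096 = 4514
4514 → 4⁴ + 5⁴ + 1⁴ + 4⁴ = 256 + 625 + 1 + 256 = 1138
1138 → 1⁴ + 1⁴ + 3⁴ + 8⁴ = 1 + 1 + 81 + 4096 = 4179  — 4179 repeats.
That took 10 steps.

10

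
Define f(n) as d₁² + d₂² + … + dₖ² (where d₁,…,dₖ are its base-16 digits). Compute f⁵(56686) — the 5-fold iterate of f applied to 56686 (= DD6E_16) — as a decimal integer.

169

56686 = (13,13,6,14)_16 → 570
570 = (2,3,10)_16 → 113
113 = (7,1)_16 → 50
50 = (3,2)_16 → 13
13 = (13)_16 → 169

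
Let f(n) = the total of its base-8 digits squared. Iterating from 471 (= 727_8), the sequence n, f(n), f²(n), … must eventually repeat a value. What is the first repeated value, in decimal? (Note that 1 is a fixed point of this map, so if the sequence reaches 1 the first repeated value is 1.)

16

471 = (7,2,7)_8 → 102
102 = (1,4,6)_8 → 53
53 = (6,5)_8 → 61
61 = (7,5)_8 → 74
74 = (1,1,2)_8 → 6
6 = (6)_8 → 36
36 = (4,4)_8 → 32
32 = (4,0)_8 → 16
16 = (2,0)_8 → 4
4 = (4)_8 → 16  — 16 already appeared earlier.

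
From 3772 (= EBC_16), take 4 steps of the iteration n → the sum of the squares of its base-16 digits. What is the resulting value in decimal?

232

3772 = (14,11,12)_16 → 461
461 = (1,12,13)_16 → 314
314 = (1,3,10)_16 → 110
110 = (6,14)_16 → 232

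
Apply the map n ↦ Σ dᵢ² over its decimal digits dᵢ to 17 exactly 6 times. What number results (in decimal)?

145

17 → 50
50 → 25
25 → 29
29 → 85
85 → 89
89 → 145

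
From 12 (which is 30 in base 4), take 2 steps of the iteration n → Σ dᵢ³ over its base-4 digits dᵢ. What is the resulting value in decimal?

36

12 = (3,0)_4 → 3³ + 0³ = 27
27 = (1,2,3)_4 → 1³ + 2³ + 3³ = 36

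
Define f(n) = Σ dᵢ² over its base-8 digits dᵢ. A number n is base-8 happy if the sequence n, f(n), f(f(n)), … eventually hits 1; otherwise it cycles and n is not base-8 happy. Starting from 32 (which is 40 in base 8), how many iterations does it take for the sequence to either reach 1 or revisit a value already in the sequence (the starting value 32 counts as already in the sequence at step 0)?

3

32 = (4,0)_8 → 16
16 = (2,0)_8 → 4
4 = (4)_8 → 16  — 16 repeats.
That took 3 steps.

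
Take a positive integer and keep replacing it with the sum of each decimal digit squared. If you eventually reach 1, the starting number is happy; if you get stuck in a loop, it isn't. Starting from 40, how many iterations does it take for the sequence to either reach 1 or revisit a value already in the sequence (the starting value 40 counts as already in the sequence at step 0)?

40 → 4² + 0² = 16
16 → 1² + 6² = 37
37 → 3² + 7² = 58
58 → 5² + 8² = 89
89 → 8² + 9² = 145
145 → 1² + 4² + 5² = 42
42 → 4² + 2² = 20
20 → 2² + 0² = 4
4 → 4² = 16  — 16 repeats.
That took 9 steps.

9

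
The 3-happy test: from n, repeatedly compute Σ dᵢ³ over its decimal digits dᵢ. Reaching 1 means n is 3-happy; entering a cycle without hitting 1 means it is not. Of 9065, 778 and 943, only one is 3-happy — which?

778

9065: 9065 → 1070 → 344 → 155 → 251 → 134 → 92 → 737 → 713 → 371 → 371  — repeats 371 (not 3-happy)
778: 778 → 1198 → 1243 → 100 → 1  — reaches 1 (3-happy)
943: 943 → 820 → 520 → 133 → 55 → 250 → 133  — repeats 133 (not 3-happy)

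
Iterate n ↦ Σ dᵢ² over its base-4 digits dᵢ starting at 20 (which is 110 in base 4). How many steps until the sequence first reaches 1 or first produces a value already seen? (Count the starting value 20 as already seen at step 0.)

3

20 = (1,1,0)_4 → 1² + 1² + 0² = 2
2 = (2)_4 → 2² = 4
4 = (1,0)_4 → 1² + 0² = 1  — reached 1.
That took 3 steps.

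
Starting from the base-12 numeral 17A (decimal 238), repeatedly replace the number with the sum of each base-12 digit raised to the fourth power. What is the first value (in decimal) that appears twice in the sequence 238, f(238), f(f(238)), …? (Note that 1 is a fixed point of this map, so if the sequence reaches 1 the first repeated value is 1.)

238 = (1,7,10)_12 → 1⁴ + 7⁴ + 10⁴ = 1 + 2401 + 10000 = 12402
12402 = (7,2,1,6)_12 → 7⁴ + 2⁴ + 1⁴ + 6⁴ = 2401 + 16 + 1 + 1296 = 3714
3714 = (2,1,9,6)_12 → 2⁴ + 1⁴ + 9⁴ + 6⁴ = 16 + 1 + 6561 + 1296 = 7874
7874 = (4,6,8,2)_12 → 4⁴ + 6⁴ + 8⁴ + 2⁴ = 256 + 1296 + 4096 + 16 = 5664
5664 = (3,3,4,0)_12 → 3⁴ + 3⁴ + 4⁴ + 0⁴ = 81 + 81 + 256 + 0 = 418
418 = (2,10,10)_12 → 2⁴ + 10⁴ + 10⁴ = 16 + 10000 + 10000 = 20016
20016 = (11,7,0,0)_12 → 11⁴ + 7⁴ + 0⁴ + 0⁴ = 14641 + 2401 + 0 + 0 = 17042
17042 = (9,10,4,2)_12 → 9⁴ + 10⁴ + 4⁴ + 2⁴ = 6561 + 10000 + 256 + 16 = 16833
16833 = (9,8,10,9)_12 → 9⁴ + 8⁴ + 10⁴ + 9⁴ = 6561 + 4096 + 10000 + 6561 = 27218
27218 = (1,3,9,0,2)_12 → 1⁴ + 3⁴ + 9⁴ + 0⁴ + 2⁴ = 1 + 81 + 6561 + 0 + 16 = 6659
6659 = (3,10,2,11)_12 → 3⁴ + 10⁴ + 2⁴ + 11⁴ = 81 + 10000 + 16 + 14641 = 24738
24738 = (1,2,3,9,6)_12 → 1⁴ + 2⁴ + 3⁴ + 9⁴ + 6⁴ = 1 + 16 + 81 + 6561 + 1296 = 7955
7955 = (4,7,2,11)_12 → 4⁴ + 7⁴ + 2⁴ + 11⁴ = 256 + 2401 + 16 + 14641 = 17314
17314 = (10,0,2,10)_12 → 10⁴ + 0⁴ + 2⁴ + 10⁴ = 10000 + 0 + 16 + 10000 = 20016  — 20016 already appeared earlier.

20016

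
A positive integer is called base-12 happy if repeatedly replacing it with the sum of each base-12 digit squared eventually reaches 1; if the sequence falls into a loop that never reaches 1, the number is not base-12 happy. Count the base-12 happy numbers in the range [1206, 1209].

1

1206: 1206 → 116 → 145 → 2 → 4 → 16 → 17 → 26 → 8 → 64 → 41 → 34 → 104 → 128 → 164 → 66 → 61 → 26  — not base-12 happy
1207: 1207 → 129 → 181 → 11 → 121 → 101 → 89 → 74 → 40 → 25 → 5 → 25  — not base-12 happy
1208: 1208 → 144 → 1  — base-12 happy
1209: 1209 → 161 → 27 → 13 → 2 → 4 → 16 → 17 → 26 → 8 → 64 → 41 → 34 → 104 → 128 → 164 → 66 → 61 → 26  — not base-12 happy
base-12 happy: 1208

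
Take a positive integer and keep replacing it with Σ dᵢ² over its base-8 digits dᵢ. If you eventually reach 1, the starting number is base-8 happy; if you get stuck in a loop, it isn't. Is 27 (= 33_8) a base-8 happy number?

base-8 happy

27 = (3,3)_8 → 3² + 3² = 9 + 9 = 18
18 = (2,2)_8 → 2² + 2² = 4 + 4 = 8
8 = (1,0)_8 → 1² + 0² = 1 + 0 = 1  — reached 1.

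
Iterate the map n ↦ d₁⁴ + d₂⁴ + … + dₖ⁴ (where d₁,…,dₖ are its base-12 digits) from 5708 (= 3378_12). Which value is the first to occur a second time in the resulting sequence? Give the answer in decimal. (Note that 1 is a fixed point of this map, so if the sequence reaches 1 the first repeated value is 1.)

6659

5708 = (3,3,7,8)_12 → 3⁴ + 3⁴ + 7⁴ + 8⁴ = 6659
6659 = (3,10,2,11)_12 → 3⁴ + 10⁴ + 2⁴ + 11⁴ = 24738
24738 = (1,2,3,9,6)_12 → 1⁴ + 2⁴ + 3⁴ + 9⁴ + 6⁴ = 7955
7955 = (4,7,2,11)_12 → 4⁴ + 7⁴ + 2⁴ + 11⁴ = 17314
17314 = (10,0,2,10)_12 → 10⁴ + 0⁴ + 2⁴ + 10⁴ = 20016
20016 = (11,7,0,0)_12 → 11⁴ + 7⁴ + 0⁴ + 0⁴ = 17042
17042 = (9,10,4,2)_12 → 9⁴ + 10⁴ + 4⁴ + 2⁴ = 16833
16833 = (9,8,10,9)_12 → 9⁴ + 8⁴ + 10⁴ + 9⁴ = 27218
27218 = (1,3,9,0,2)_12 → 1⁴ + 3⁴ + 9⁴ + 0⁴ + 2⁴ = 6659  — 6659 already appeared earlier.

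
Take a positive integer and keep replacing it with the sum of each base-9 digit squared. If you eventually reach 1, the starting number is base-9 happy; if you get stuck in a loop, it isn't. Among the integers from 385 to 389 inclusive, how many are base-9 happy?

1

385: 385 → 101 → 9 → 1  (reaches 1)
386: 386 → 116 → 74 → 68 → 74  (repeats 74)
387: 387 → 65 → 53 → 89 → 65  (repeats 65)
388: 388 → 66 → 58 → 52 → 74 → 68 → 74  (repeats 74)
389: 389 → 69 → 85 → 17 → 65 → 53 → 89 → 65  (repeats 65)
base-9 happy: 385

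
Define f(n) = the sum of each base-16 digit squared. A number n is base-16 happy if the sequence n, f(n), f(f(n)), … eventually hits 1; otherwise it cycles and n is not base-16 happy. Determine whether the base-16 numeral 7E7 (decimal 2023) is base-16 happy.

2023 = (7,14,7)_16 → 7² + 14² + 7² = 49 + 196 + 49 = 294
294 = (1,2,6)_16 → 1² + 2² + 6² = 1 + 4 + 36 = 41
41 = (2,9)_16 → 2² + 9² = 4 + 81 = 85
85 = (5,5)_16 → 5² + 5² = 25 + 25 = 50
50 = (3,2)_16 → 3² + 2² = 9 + 4 = 13
13 = (13)_16 → 13² = 169
169 = (10,9)_16 → 10² + 9² = 100 + 81 = 181
181 = (11,5)_16 → 11² + 5² = 121 + 25 = 146
146 = (9,2)_16 → 9² + 2² = 81 + 4 = 85  — 85 already seen; the sequence cycles without reaching 1.

not base-16 happy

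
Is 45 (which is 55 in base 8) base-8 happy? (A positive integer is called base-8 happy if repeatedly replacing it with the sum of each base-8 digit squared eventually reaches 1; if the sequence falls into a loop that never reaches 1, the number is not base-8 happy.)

not base-8 happy

45 = (5,5)_8 → 5² + 5² = 50
50 = (6,2)_8 → 6² + 2² = 40
40 = (5,0)_8 → 5² + 0² = 25
25 = (3,1)_8 → 3² + 1² = 10
10 = (1,2)_8 → 1² + 2² = 5
5 = (5)_8 → 5² = 25  — 25 already seen; the sequence cycles without reaching 1.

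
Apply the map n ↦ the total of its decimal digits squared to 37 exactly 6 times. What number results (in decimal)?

4

37 → 58
58 → 89
89 → 145
145 → 42
42 → 20
20 → 4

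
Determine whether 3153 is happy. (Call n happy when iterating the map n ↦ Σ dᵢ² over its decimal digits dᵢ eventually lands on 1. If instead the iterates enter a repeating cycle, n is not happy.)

happy

3153 → 3² + 1² + 5² + 3² = 44
44 → 4² + 4² = 32
32 → 3² + 2² = 13
13 → 1² + 3² = 10
10 → 1² + 0² = 1  — reached 1.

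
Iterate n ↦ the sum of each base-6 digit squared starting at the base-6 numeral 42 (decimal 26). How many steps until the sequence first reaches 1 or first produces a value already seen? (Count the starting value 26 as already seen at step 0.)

8

26 = (4,2)_6 → 4² + 2² = 20
20 = (3,2)_6 → 3² + 2² = 13
13 = (2,1)_6 → 2² + 1² = 5
5 = (5)_6 → 5² = 25
25 = (4,1)_6 → 4² + 1² = 17
17 = (2,5)_6 → 2² + 5² = 29
29 = (4,5)_6 → 4² + 5² = 41
41 = (1,0,5)_6 → 1² + 0² + 5² = 26  — 26 repeats.
That took 8 steps.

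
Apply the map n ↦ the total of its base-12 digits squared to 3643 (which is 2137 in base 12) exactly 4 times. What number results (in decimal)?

3643 = (2,1,3,7)_12 → 2² + 1² + 3² + 7² = 4 + 1 + 9 + 49 = 63
63 = (5,3)_12 → 5² + 3² = 25 + 9 = 34
34 = (2,10)_12 → 2² + 10² = 4 + 100 = 104
104 = (8,8)_12 → 8² + 8² = 64 + 64 = 128

128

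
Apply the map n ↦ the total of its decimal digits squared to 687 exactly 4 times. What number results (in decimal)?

42

687 → 149
149 → 98
98 → 145
145 → 42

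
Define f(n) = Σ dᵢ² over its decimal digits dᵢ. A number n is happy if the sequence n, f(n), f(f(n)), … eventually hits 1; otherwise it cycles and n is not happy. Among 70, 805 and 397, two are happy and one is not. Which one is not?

805

70: 70 → 49 → 97 → 130 → 10 → 1  — reaches 1 (happy)
805: 805 → 89 → 145 → 42 → 20 → 4 → 16 → 37 → 58 → 89  — repeats 89 (not happy)
397: 397 → 139 → 91 → 82 → 68 → 100 → 1  — reaches 1 (happy)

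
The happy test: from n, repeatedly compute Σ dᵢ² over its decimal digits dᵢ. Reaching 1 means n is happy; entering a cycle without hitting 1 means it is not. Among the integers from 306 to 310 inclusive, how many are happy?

306: 306 → 45 → 41 → 17 → 50 → 25 → 29 → 85 → 89 → 145 → 42 → 20 → 4 → 16 → 37 → 58 → 89  — not happy
307: 307 → 58 → 89 → 145 → 42 → 20 → 4 → 16 → 37 → 58  — not happy
308: 308 → 73 → 58 → 89 → 145 → 42 → 20 → 4 → 16 → 37 → 58  — not happy
309: 309 → 90 → 81 → 65 → 61 → 37 → 58 → 89 → 145 → 42 → 20 → 4 → 16 → 37  — not happy
310: 310 → 10 → 1  — happy
happy: 310

1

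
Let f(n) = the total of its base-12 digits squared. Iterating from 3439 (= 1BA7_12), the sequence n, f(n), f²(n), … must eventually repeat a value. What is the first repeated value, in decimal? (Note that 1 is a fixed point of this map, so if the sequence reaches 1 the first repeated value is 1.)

3439 = (1,11,10,7)_12 → 1² + 11² + 10² + 7² = 1 + 121 + 100 + 49 = 271
271 = (1,10,7)_12 → 1² + 10² + 7² = 1 + 100 + 49 = 150
150 = (1,0,6)_12 → 1² + 0² + 6² = 1 + 0 + 36 = 37
37 = (3,1)_12 → 3² + 1² = 9 + 1 = 10
10 = (10)_12 → 10² = 100
100 = (8,4)_12 → 8² + 4² = 64 + 16 = 80
80 = (6,8)_12 → 6² + 8² = 36 + 64 = 100  — 100 already appeared earlier.

100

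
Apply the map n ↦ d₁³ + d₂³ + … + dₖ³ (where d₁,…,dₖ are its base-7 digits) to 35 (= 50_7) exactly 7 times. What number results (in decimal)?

65

35 = (5,0)_7 → 5³ + 0³ = 125
125 = (2,3,6)_7 → 2³ + 3³ + 6³ = 251
251 = (5,0,6)_7 → 5³ + 0³ + 6³ = 341
341 = (6,6,5)_7 → 6³ + 6³ + 5³ = 557
557 = (1,4,2,4)_7 → 1³ + 4³ + 2³ + 4³ = 137
137 = (2,5,4)_7 → 2³ + 5³ + 4³ = 197
197 = (4,0,1)_7 → 4³ + 0³ + 1³ = 65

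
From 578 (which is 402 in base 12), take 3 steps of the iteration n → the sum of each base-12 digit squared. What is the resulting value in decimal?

578 = (4,0,2)_12 → 4² + 0² + 2² = 20
20 = (1,8)_12 → 1² + 8² = 65
65 = (5,5)_12 → 5² + 5² = 50

50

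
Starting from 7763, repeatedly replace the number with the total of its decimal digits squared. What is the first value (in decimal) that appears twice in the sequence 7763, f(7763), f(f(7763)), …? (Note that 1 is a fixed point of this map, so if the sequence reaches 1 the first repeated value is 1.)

16

7763 → 7² + 7² + 6² + 3² = 49 + 49 + 36 + 9 = 143
143 → 1² + 4² + 3² = 1 + 16 + 9 = 26
26 → 2² + 6² = 4 + 36 = 40
40 → 4² + 0² = 16 + 0 = 16
16 → 1² + 6² = 1 + 36 = 37
37 → 3² + 7² = 9 + 49 = 58
58 → 5² + 8² = 25 + 64 = 89
89 → 8² + 9² = 64 + 81 = 145
145 → 1² + 4² + 5² = 1 + 16 + 25 = 42
42 → 4² + 2² = 16 + 4 = 20
20 → 2² + 0² = 4 + 0 = 4
4 → 4² = 16  — 16 already appeared earlier.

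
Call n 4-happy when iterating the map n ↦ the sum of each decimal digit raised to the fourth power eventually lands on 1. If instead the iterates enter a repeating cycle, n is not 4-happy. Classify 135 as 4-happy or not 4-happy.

135 → 1⁴ + 3⁴ + 5⁴ = 707
707 → 7⁴ + 0⁴ + 7⁴ = 4802
4802 → 4⁴ + 8⁴ + 0⁴ + 2⁴ = 4368
4368 → 4⁴ + 3⁴ + 6⁴ + 8⁴ = 5729
5729 → 5⁴ + 7⁴ + 2⁴ + 9⁴ = 9603
9603 → 9⁴ + 6⁴ + 0⁴ + 3⁴ = 7938
7938 → 7⁴ + 9⁴ + 3⁴ + 8⁴ = 13139
13139 → 1⁴ + 3⁴ + 1⁴ + 3⁴ + 9⁴ = 6725
6725 → 6⁴ + 7⁴ + 2⁴ + 5⁴ = 4338
4338 → 4⁴ + 3⁴ + 3⁴ + 8⁴ = 4514
4514 → 4⁴ + 5⁴ + 1⁴ + 4⁴ = 1138
1138 → 1⁴ + 1⁴ + 3⁴ + 8⁴ = 4179
4179 → 4⁴ + 1⁴ + 7⁴ + 9⁴ = 9219
9219 → 9⁴ + 2⁴ + 1⁴ + 9⁴ = 13139  — 13139 already seen; the sequence cycles without reaching 1.

not 4-happy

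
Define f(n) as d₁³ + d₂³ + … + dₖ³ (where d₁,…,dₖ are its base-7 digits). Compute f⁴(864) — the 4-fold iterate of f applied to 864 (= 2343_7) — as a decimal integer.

126

864 = (2,3,4,3)_7 → 2³ + 3³ + 4³ + 3³ = 126
126 = (2,4,0)_7 → 2³ + 4³ + 0³ = 72
72 = (1,3,2)_7 → 1³ + 3³ + 2³ = 36
36 = (5,1)_7 → 5³ + 1³ = 126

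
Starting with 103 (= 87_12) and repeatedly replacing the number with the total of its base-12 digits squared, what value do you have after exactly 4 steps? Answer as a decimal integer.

66

103 = (8,7)_12 → 113
113 = (9,5)_12 → 106
106 = (8,10)_12 → 164
164 = (1,1,8)_12 → 66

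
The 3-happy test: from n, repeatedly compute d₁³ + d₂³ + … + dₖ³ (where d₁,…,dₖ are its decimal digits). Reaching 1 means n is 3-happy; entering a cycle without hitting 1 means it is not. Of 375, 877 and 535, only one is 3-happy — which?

375: 375 → 495 → 918 → 1242 → 81 → 513 → 153 → 153  — repeats 153 (not 3-happy)
877: 877 → 1198 → 1243 → 100 → 1  — reaches 1 (3-happy)
535: 535 → 277 → 694 → 1009 → 730 → 370 → 370  — repeats 370 (not 3-happy)

877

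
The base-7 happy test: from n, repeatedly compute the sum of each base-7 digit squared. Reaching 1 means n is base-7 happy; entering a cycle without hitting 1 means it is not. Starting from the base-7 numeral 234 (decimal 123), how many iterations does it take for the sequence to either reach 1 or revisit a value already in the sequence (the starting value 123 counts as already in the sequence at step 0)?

5

123 = (2,3,4)_7 → 29
29 = (4,1)_7 → 17
17 = (2,3)_7 → 13
13 = (1,6)_7 → 37
37 = (5,2)_7 → 29  — 29 repeats.
That took 5 steps.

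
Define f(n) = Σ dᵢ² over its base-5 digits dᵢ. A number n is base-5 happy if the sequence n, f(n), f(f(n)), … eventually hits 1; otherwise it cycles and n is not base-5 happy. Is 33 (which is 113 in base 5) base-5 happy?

33 = (1,1,3)_5 → 1² + 1² + 3² = 1 + 1 + 9 = 11
11 = (2,1)_5 → 2² + 1² = 4 + 1 = 5
5 = (1,0)_5 → 1² + 0² = 1 + 0 = 1  — reached 1.

base-5 happy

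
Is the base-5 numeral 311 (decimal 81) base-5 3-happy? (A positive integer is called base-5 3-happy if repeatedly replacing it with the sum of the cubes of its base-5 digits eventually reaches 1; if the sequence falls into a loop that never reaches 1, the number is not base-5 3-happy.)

81 = (3,1,1)_5 → 3³ + 1³ + 1³ = 27 + 1 + 1 = 29
29 = (1,0,4)_5 → 1³ + 0³ + 4³ = 1 + 0 + 64 = 65
65 = (2,3,0)_5 → 2³ + 3³ + 0³ = 8 + 27 + 0 = 35
35 = (1,2,0)_5 → 1³ + 2³ + 0³ = 1 + 8 + 0 = 9
9 = (1,4)_5 → 1³ + 4³ = 1 + 64 = 65  — 65 already seen; the sequence cycles without reaching 1.

not base-5 3-happy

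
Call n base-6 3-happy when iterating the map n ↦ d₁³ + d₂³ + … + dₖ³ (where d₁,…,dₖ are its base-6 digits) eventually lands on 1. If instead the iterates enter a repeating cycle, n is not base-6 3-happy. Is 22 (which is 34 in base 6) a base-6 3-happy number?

22 = (3,4)_6 → 3³ + 4³ = 91
91 = (2,3,1)_6 → 2³ + 3³ + 1³ = 36
36 = (1,0,0)_6 → 1³ + 0³ + 0³ = 1  — reached 1.

base-6 3-happy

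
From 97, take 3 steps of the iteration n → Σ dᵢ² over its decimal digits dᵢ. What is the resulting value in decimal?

97 → 9² + 7² = 81 + 49 = 130
130 → 1² + 3² + 0² = 1 + 9 + 0 = 10
10 → 1² + 0² = 1 + 0 = 1

1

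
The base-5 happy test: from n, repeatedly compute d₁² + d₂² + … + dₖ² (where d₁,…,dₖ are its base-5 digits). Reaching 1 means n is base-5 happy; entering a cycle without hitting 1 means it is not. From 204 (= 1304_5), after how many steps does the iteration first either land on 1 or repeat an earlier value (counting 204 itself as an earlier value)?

6

204 = (1,3,0,4)_5 → 1² + 3² + 0² + 4² = 1 + 9 + 0 + 16 = 26
26 = (1,0,1)_5 → 1² + 0² + 1² = 1 + 0 + 1 = 2
2 = (2)_5 → 2² = 4
4 = (4)_5 → 4² = 16
16 = (3,1)_5 → 3² + 1² = 9 + 1 = 10
10 = (2,0)_5 → 2² + 0² = 4 + 0 = 4  — 4 repeats.
That took 6 steps.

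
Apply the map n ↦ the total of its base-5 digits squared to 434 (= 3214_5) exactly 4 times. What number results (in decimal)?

434 = (3,2,1,4)_5 → 3² + 2² + 1² + 4² = 9 + 4 + 1 + 16 = 30
30 = (1,1,0)_5 → 1² + 1² + 0² = 1 + 1 + 0 = 2
2 = (2)_5 → 2² = 4
4 = (4)_5 → 4² = 16

16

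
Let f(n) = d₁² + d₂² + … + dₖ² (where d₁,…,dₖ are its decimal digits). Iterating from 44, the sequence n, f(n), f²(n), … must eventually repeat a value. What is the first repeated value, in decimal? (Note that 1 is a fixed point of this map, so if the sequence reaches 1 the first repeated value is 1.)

1

44 → 4² + 4² = 32
32 → 3² + 2² = 13
13 → 1² + 3² = 10
10 → 1² + 0² = 1  — reached the fixed point 1.
1 → 1, so 1 is the first repeated value.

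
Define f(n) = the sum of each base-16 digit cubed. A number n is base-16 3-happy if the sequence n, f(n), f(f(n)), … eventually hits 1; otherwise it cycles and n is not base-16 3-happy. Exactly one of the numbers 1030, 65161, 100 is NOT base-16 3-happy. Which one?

65161

1030: 1030 → 280 → 514 → 16 → 1  — reaches 1 (base-16 3-happy)
65161: 65161 → 7360 → 3457 → 2710 → 1945 → 1801 → 1072 → 91 → 1456 → 1456  — repeats 1456 (not base-16 3-happy)
100: 100 → 280 → 514 → 16 → 1  — reaches 1 (base-16 3-happy)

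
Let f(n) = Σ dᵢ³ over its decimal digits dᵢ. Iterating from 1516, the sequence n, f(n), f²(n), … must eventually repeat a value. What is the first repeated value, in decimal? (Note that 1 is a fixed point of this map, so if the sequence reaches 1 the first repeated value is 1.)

370

1516 → 1³ + 5³ + 1³ + 6³ = 343
343 → 3³ + 4³ + 3³ = 118
118 → 1³ + 1³ + 8³ = 514
514 → 5³ + 1³ + 4³ = 190
190 → 1³ + 9³ + 0³ = 730
730 → 7³ + 3³ + 0³ = 370
370 → 3³ + 7³ + 0³ = 370  — 370 already appeared earlier.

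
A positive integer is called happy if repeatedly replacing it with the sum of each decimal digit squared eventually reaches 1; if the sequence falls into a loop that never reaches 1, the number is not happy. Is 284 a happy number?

284 → 84
84 → 80
80 → 64
64 → 52
52 → 29
29 → 85
85 → 89
89 → 145
145 → 42
42 → 20
20 → 4
4 → 16
16 → 37
37 → 58
58 → 89  — 89 already seen; the sequence cycles without reaching 1.

not happy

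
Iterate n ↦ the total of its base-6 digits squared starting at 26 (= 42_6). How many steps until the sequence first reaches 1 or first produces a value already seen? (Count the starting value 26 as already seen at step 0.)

26 = (4,2)_6 → 4² + 2² = 20
20 = (3,2)_6 → 3² + 2² = 13
13 = (2,1)_6 → 2² + 1² = 5
5 = (5)_6 → 5² = 25
25 = (4,1)_6 → 4² + 1² = 17
17 = (2,5)_6 → 2² + 5² = 29
29 = (4,5)_6 → 4² + 5² = 41
41 = (1,0,5)_6 → 1² + 0² + 5² = 26  — 26 repeats.
That took 8 steps.

8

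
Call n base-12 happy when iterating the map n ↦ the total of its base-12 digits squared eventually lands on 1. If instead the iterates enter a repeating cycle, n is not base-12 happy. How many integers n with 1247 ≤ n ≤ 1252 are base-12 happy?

1

1247: 1247 → 234 → 86 → 53 → 41 → 34 → 104 → 128 → 164 → 66 → 61 → 26 → 8 → 64 → 41  — not base-12 happy
1248: 1248 → 128 → 164 → 66 → 61 → 26 → 8 → 64 → 41 → 34 → 104 → 128  — not base-12 happy
1249: 1249 → 129 → 181 → 11 → 121 → 101 → 89 → 74 → 40 → 25 → 5 → 25  — not base-12 happy
1250: 1250 → 132 → 121 → 101 → 89 → 74 → 40 → 25 → 5 → 25  — not base-12 happy
1251: 1251 → 137 → 146 → 5 → 25 → 5  — not base-12 happy
1252: 1252 → 144 → 1  — base-12 happy
base-12 happy: 1252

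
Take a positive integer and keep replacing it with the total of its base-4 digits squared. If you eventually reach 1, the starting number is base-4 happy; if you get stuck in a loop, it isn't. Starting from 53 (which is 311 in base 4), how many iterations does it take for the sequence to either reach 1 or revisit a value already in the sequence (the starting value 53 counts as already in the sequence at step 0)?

6

53 = (3,1,1)_4 → 3² + 1² + 1² = 9 + 1 + 1 = 11
11 = (2,3)_4 → 2² + 3² = 4 + 9 = 13
13 = (3,1)_4 → 3² + 1² = 9 + 1 = 10
10 = (2,2)_4 → 2² + 2² = 4 + 4 = 8
8 = (2,0)_4 → 2² + 0² = 4 + 0 = 4
4 = (1,0)_4 → 1² + 0² = 1 + 0 = 1  — reached 1.
That took 6 steps.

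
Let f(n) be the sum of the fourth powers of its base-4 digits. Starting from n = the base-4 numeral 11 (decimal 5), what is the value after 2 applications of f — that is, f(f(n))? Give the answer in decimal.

16

5 = (1,1)_4 → 1⁴ + 1⁴ = 2
2 = (2)_4 → 2⁴ = 16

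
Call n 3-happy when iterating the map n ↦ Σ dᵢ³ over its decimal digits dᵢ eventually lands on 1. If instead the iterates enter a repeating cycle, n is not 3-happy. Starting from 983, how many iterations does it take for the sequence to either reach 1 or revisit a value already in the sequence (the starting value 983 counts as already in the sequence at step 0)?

5

983 → 9³ + 8³ + 3³ = 729 + 512 + 27 = 1268
1268 → 1³ + 2³ + 6³ + 8³ = 1 + 8 + 216 + 512 = 737
737 → 7³ + 3³ + 7³ = 343 + 27 + 343 = 713
713 → 7³ + 1³ + 3³ = 343 + 1 + 27 = 371
371 → 3³ + 7³ + 1³ = 27 + 343 + 1 = 371  — 371 repeats.
That took 5 steps.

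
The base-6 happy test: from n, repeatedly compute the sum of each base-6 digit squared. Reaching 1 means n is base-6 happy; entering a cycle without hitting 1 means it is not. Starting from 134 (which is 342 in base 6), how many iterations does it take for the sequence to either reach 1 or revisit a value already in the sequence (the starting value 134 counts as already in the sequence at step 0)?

134 = (3,4,2)_6 → 29
29 = (4,5)_6 → 41
41 = (1,0,5)_6 → 26
26 = (4,2)_6 → 20
20 = (3,2)_6 → 13
13 = (2,1)_6 → 5
5 = (5)_6 → 25
25 = (4,1)_6 → 17
17 = (2,5)_6 → 29  — 29 repeats.
That took 9 steps.

9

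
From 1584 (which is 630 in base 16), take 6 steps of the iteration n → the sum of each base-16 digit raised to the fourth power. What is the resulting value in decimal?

1298

1584 = (6,3,0)_16 → 6⁴ + 3⁴ + 0⁴ = 1296 + 81 + 0 = 1377
1377 = (5,6,1)_16 → 5⁴ + 6⁴ + 1⁴ = 625 + 1296 + 1 = 1922
1922 = (7,8,2)_16 → 7⁴ + 8⁴ + 2⁴ = 2401 + 4096 + 16 = 6513
6513 = (1,9,7,1)_16 → 1⁴ + 9⁴ + 7⁴ + 1⁴ = 1 + 6561 + 2401 + 1 = 8964
8964 = (2,3,0,4)_16 → 2⁴ + 3⁴ + 0⁴ + 4⁴ = 16 + 81 + 0 + 256 = 353
353 = (1,6,1)_16 → 1⁴ + 6⁴ + 1⁴ = 1 + 1296 + 1 = 1298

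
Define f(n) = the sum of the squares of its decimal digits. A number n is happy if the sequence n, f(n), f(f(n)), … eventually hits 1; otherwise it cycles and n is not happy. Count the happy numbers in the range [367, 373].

367: 367 → 94 → 97 → 130 → 10 → 1  — happy
368: 368 → 109 → 82 → 68 → 100 → 1  — happy
369: 369 → 126 → 41 → 17 → 50 → 25 → 29 → 85 → 89 → 145 → 42 → 20 → 4 → 16 → 37 → 58 → 89  — not happy
370: 370 → 58 → 89 → 145 → 42 → 20 → 4 → 16 → 37 → 58  — not happy
371: 371 → 59 → 106 → 37 → 58 → 89 → 145 → 42 → 20 → 4 → 16 → 37  — not happy
372: 372 → 62 → 40 → 16 → 37 → 58 → 89 → 145 → 42 → 20 → 4 → 16  — not happy
373: 373 → 67 → 85 → 89 → 145 → 42 → 20 → 4 → 16 → 37 → 58 → 89  — not happy
happy: 367, 368

2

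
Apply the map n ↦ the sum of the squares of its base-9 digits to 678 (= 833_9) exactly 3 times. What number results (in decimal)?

4

678 = (8,3,3)_9 → 8² + 3² + 3² = 82
82 = (1,0,1)_9 → 1² + 0² + 1² = 2
2 = (2)_9 → 2² = 4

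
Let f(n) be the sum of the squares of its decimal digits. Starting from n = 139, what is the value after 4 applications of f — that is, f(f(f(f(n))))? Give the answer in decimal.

100

139 → 91
91 → 82
82 → 68
68 → 100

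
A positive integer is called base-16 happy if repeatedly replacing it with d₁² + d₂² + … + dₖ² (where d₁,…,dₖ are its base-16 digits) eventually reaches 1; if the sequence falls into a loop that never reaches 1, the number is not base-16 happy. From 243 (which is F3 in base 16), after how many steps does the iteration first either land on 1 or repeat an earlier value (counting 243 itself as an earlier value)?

243 = (15,3)_16 → 15² + 3² = 225 + 9 = 234
234 = (14,10)_16 → 14² + 10² = 196 + 100 = 296
296 = (1,2,8)_16 → 1² + 2² + 8² = 1 + 4 + 64 = 69
69 = (4,5)_16 → 4² + 5² = 16 + 25 = 41
41 = (2,9)_16 → 2² + 9² = 4 + 81 = 85
85 = (5,5)_16 → 5² + 5² = 25 + 25 = 50
50 = (3,2)_16 → 3² + 2² = 9 + 4 = 13
13 = (13)_16 → 13² = 169
169 = (10,9)_16 → 10² + 9² = 100 + 81 = 181
181 = (11,5)_16 → 11² + 5² = 121 + 25 = 146
146 = (9,2)_16 → 9² + 2² = 81 + 4 = 85  — 85 repeats.
That took 11 steps.

11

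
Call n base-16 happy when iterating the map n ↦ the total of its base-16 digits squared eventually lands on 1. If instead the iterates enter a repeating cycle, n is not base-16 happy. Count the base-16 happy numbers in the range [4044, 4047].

4044: 4044 → 513 → 5 → 25 → 82 → 29 → 170 → 200 → 208 → 169 → 181 → 146 → 85 → 50 → 13 → 169  (repeats 169)
4045: 4045 → 538 → 105 → 117 → 74 → 116 → 65 → 17 → 2 → 4 → 16 → 1  (reaches 1)
4046: 4046 → 565 → 38 → 40 → 68 → 32 → 4 → 16 → 1  (reaches 1)
4047: 4047 → 594 → 33 → 5 → 25 → 82 → 29 → 170 → 200 → 208 → 169 → 181 → 146 → 85 → 50 → 13 → 169  (repeats 169)
base-16 happy: 4045, 4046

2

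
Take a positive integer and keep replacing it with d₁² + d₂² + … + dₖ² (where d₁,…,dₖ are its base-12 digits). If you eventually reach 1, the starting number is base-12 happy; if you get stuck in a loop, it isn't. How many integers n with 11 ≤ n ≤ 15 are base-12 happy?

1

11: 11 → 121 → 101 → 89 → 74 → 40 → 25 → 5 → 25  (repeats 25)
12: 12 → 1  (reaches 1)
13: 13 → 2 → 4 → 16 → 17 → 26 → 8 → 64 → 41 → 34 → 104 → 128 → 164 → 66 → 61 → 26  (repeats 26)
14: 14 → 5 → 25 → 5  (repeats 5)
15: 15 → 10 → 100 → 80 → 100  (repeats 100)
base-12 happy: 12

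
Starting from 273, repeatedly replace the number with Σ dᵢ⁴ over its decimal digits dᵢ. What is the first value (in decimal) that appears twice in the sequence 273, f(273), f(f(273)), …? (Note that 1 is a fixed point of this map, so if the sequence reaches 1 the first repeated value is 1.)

273 → 2⁴ + 7⁴ + 3⁴ = 16 + 2401 + 81 = 2498
2498 → 2⁴ + 4⁴ + 9⁴ + 8⁴ = 16 + 256 + 6561 + 4096 = 10929
10929 → 1⁴ + 0⁴ + 9⁴ + 2⁴ + 9⁴ = 1 + 0 + 6561 + 16 + 6561 = 13139
13139 → 1⁴ + 3⁴ + 1⁴ + 3⁴ + 9⁴ = 1 + 81 + 1 + 81 + 6561 = 6725
6725 → 6⁴ + 7⁴ + 2⁴ + 5⁴ = 1296 + 2401 + 16 + 625 = 4338
4338 → 4⁴ + 3⁴ + 3⁴ + 8⁴ = 256 + 81 + 81 + 4096 = 4514
4514 → 4⁴ + 5⁴ + 1⁴ + 4⁴ = 256 + 625 + 1 + 256 = 1138
1138 → 1⁴ + 1⁴ + 3⁴ + 8⁴ = 1 + 1 + 81 + 4096 = 4179
4179 → 4⁴ + 1⁴ + 7⁴ + 9⁴ = 256 + 1 + 2401 + 6561 = 9219
9219 → 9⁴ + 2⁴ + 1⁴ + 9⁴ = 6561 + 16 + 1 + 6561 = 13139  — 13139 already appeared earlier.

13139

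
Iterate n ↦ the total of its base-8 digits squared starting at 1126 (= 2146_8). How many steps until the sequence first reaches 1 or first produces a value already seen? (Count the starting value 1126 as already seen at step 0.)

1126 = (2,1,4,6)_8 → 2² + 1² + 4² + 6² = 57
57 = (7,1)_8 → 7² + 1² = 50
50 = (6,2)_8 → 6² + 2² = 40
40 = (5,0)_8 → 5² + 0² = 25
25 = (3,1)_8 → 3² + 1² = 10
10 = (1,2)_8 → 1² + 2² = 5
5 = (5)_8 → 5² = 25  — 25 repeats.
That took 7 steps.

7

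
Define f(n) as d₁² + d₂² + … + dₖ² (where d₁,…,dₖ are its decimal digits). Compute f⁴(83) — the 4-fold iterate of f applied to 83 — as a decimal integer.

145

83 → 8² + 3² = 73
73 → 7² + 3² = 58
58 → 5² + 8² = 89
89 → 8² + 9² = 145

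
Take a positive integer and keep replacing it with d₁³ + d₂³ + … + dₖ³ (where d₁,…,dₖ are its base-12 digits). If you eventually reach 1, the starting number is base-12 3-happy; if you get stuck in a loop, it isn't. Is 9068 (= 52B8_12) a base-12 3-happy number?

9068 = (5,2,11,8)_12 → 1976
1976 = (1,1,8,8)_12 → 1026
1026 = (7,1,6)_12 → 560
560 = (3,10,8)_12 → 1539
1539 = (10,8,3)_12 → 1539  — 1539 already seen; the sequence cycles without reaching 1.

not base-12 3-happy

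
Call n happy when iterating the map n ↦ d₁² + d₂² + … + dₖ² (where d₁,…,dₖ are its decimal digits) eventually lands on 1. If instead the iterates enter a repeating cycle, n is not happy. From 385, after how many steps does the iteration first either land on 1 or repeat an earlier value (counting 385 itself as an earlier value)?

385 → 3² + 8² + 5² = 98
98 → 9² + 8² = 145
145 → 1² + 4² + 5² = 42
42 → 4² + 2² = 20
20 → 2² + 0² = 4
4 → 4² = 16
16 → 1² + 6² = 37
37 → 3² + 7² = 58
58 → 5² + 8² = 89
89 → 8² + 9² = 145  — 145 repeats.
That took 10 steps.

10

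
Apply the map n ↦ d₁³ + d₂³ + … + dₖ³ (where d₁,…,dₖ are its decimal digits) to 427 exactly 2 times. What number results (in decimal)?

190

427 → 4³ + 2³ + 7³ = 64 + 8 + 343 = 415
415 → 4³ + 1³ + 5³ = 64 + 1 + 125 = 190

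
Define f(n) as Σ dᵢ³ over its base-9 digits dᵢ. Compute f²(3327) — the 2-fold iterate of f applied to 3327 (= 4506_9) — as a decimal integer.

3327 = (4,5,0,6)_9 → 4³ + 5³ + 0³ + 6³ = 405
405 = (5,0,0)_9 → 5³ + 0³ + 0³ = 125

125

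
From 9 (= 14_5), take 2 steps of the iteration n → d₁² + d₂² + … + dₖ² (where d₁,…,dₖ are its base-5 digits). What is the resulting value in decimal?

13

9 = (1,4)_5 → 17
17 = (3,2)_5 → 13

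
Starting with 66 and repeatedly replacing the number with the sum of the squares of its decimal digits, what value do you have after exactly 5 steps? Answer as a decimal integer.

66 → 72
72 → 53
53 → 34
34 → 25
25 → 29

29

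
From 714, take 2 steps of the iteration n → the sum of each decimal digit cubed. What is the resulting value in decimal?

576

714 → 7³ + 1³ + 4³ = 343 + 1 + 64 = 408
408 → 4³ + 0³ + 8³ = 64 + 0 + 512 = 576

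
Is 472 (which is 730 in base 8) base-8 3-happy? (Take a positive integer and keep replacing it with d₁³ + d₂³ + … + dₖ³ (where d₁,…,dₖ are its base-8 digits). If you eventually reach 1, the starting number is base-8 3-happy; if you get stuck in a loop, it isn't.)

not base-8 3-happy

472 = (7,3,0)_8 → 7³ + 3³ + 0³ = 343 + 27 + 0 = 370
370 = (5,6,2)_8 → 5³ + 6³ + 2³ = 125 + 216 + 8 = 349
349 = (5,3,5)_8 → 5³ + 3³ + 5³ = 125 + 27 + 125 = 277
277 = (4,2,5)_8 → 4³ + 2³ + 5³ = 64 + 8 + 125 = 197
197 = (3,0,5)_8 → 3³ + 0³ + 5³ = 27 + 0 + 125 = 152
152 = (2,3,0)_8 → 2³ + 3³ + 0³ = 8 + 27 + 0 = 35
35 = (4,3)_8 → 4³ + 3³ = 64 + 27 = 91
91 = (1,3,3)_8 → 1³ + 3³ + 3³ = 1 + 27 + 27 = 55
55 = (6,7)_8 → 6³ + 7³ = 216 + 343 = 559
559 = (1,0,5,7)_8 → 1³ + 0³ + 5³ + 7³ = 1 + 0 + 125 + 343 = 469
469 = (7,2,5)_8 → 7³ + 2³ + 5³ = 343 + 8 + 125 = 476
476 = (7,3,4)_8 → 7³ + 3³ + 4³ = 343 + 27 + 64 = 434
434 = (6,6,2)_8 → 6³ + 6³ + 2³ = 216 + 216 + 8 = 440
440 = (6,7,0)_8 → 6³ + 7³ + 0³ = 216 + 343 + 0 = 559  — 559 already seen; the sequence cycles without reaching 1.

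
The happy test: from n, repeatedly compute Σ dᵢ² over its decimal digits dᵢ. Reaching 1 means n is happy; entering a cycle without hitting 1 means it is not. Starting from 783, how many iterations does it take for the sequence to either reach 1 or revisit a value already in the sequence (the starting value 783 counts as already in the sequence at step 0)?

14

783 → 7² + 8² + 3² = 122
122 → 1² + 2² + 2² = 9
9 → 9² = 81
81 → 8² + 1² = 65
65 → 6² + 5² = 61
61 → 6² + 1² = 37
37 → 3² + 7² = 58
58 → 5² + 8² = 89
89 → 8² + 9² = 145
145 → 1² + 4² + 5² = 42
42 → 4² + 2² = 20
20 → 2² + 0² = 4
4 → 4² = 16
16 → 1² + 6² = 37  — 37 repeats.
That took 14 steps.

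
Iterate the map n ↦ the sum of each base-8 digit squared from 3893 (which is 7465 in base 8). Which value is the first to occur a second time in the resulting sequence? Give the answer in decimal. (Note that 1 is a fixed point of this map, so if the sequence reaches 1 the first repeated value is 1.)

26

3893 = (7,4,6,5)_8 → 126
126 = (1,7,6)_8 → 86
86 = (1,2,6)_8 → 41
41 = (5,1)_8 → 26
26 = (3,2)_8 → 13
13 = (1,5)_8 → 26  — 26 already appeared earlier.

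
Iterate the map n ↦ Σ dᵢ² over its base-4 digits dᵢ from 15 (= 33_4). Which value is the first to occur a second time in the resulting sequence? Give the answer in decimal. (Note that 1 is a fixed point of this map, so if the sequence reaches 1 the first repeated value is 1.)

15 = (3,3)_4 → 18
18 = (1,0,2)_4 → 5
5 = (1,1)_4 → 2
2 = (2)_4 → 4
4 = (1,0)_4 → 1  — reached the fixed point 1.
1 → 1, so 1 is the first repeated value.

1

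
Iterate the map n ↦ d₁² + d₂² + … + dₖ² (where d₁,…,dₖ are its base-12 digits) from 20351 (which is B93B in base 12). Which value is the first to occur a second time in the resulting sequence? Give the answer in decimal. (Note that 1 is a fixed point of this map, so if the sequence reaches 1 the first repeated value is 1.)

61

20351 = (11,9,3,11)_12 → 332
332 = (2,3,8)_12 → 77
77 = (6,5)_12 → 61
61 = (5,1)_12 → 26
26 = (2,2)_12 → 8
8 = (8)_12 → 64
64 = (5,4)_12 → 41
41 = (3,5)_12 → 34
34 = (2,10)_12 → 104
104 = (8,8)_12 → 128
128 = (10,8)_12 → 164
164 = (1,1,8)_12 → 66
66 = (5,6)_12 → 61  — 61 already appeared earlier.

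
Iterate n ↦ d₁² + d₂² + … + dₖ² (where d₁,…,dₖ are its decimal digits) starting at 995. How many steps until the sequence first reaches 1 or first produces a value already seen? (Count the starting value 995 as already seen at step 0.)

995 → 9² + 9² + 5² = 81 + 81 + 25 = 187
187 → 1² + 8² + 7² = 1 + 64 + 49 = 114
114 → 1² + 1² + 4² = 1 + 1 + 16 = 18
18 → 1² + 8² = 1 + 64 = 65
65 → 6² + 5² = 36 + 25 = 61
61 → 6² + 1² = 36 + 1 = 37
37 → 3² + 7² = 9 + 49 = 58
58 → 5² + 8² = 25 + 64 = 89
89 → 8² + 9² = 64 + 81 = 145
145 → 1² + 4² + 5² = 1 + 16 + 25 = 42
42 → 4² + 2² = 16 + 4 = 20
20 → 2² + 0² = 4 + 0 = 4
4 → 4² = 16
16 → 1² + 6² = 1 + 36 = 37  — 37 repeats.
That took 14 steps.

14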